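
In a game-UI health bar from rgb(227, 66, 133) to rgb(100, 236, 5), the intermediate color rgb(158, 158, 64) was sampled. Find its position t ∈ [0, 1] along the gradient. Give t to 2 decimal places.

0.54

Invert the lerp on the G channel (largest span, 170): t = (158 − 66) / (236 − 66) = 92/170 = 0.54118.
Check on R: (158 − 227)/(100 − 227) = 0.5433 ✓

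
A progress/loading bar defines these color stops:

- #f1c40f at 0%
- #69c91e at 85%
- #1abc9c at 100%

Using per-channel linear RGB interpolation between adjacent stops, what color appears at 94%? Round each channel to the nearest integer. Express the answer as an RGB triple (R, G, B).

(58, 193, 106)

94% lies between the 85% and 100% stops, so the local fraction is t = (94 − 85)/(100 − 85) = 9/15 ≈ 0.6.
#69c91e → (105, 201, 30); #1abc9c → (26, 188, 156).
R = 105 + 0.6 × (26 − 105) = 57.6 → 58
G = 201 + 0.6 × (188 − 201) = 193.2 → 193
B = 30 + 0.6 × (156 − 30) = 105.6 → 106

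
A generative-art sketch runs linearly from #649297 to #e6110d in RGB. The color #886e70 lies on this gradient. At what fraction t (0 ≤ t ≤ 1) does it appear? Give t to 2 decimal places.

0.28

Invert the lerp on the B channel (largest span, 138): t = (112 − 151) / (13 − 151) = -39/-138 = 0.28261.
Check on R: (136 − 100)/(230 − 100) = 0.2769 ✓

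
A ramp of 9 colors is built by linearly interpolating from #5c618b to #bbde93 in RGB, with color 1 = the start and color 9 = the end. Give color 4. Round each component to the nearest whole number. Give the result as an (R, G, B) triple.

(128, 144, 142)

With 9 swatches and endpoints inclusive, swatch 4 sits at t = (4 − 1)/(9 − 1) = 3/8 ≈ 0.375.
#5c618b → (92, 97, 139); #bbde93 → (187, 222, 147).
R = 92 + 0.375 × (187 − 92) = 127.625 → 128
G = 97 + 0.375 × (222 − 97) = 143.875 → 144
B = 139 + 0.375 × (147 − 139) = 142 → 142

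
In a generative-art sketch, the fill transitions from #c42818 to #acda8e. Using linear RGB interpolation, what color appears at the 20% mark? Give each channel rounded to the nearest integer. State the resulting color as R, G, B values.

(191, 76, 48)

#c42818 → (196, 40, 24); #acda8e → (172, 218, 142).
20% corresponds to t = 0.2.
R = 196 + 0.2 × (172 − 196) = 196 + 0.2 × -24 = 191.2 → 191
G = 40 + 0.2 × (218 − 40) = 40 + 0.2 × 178 = 75.6 → 76
B = 24 + 0.2 × (142 − 24) = 24 + 0.2 × 118 = 47.6 → 48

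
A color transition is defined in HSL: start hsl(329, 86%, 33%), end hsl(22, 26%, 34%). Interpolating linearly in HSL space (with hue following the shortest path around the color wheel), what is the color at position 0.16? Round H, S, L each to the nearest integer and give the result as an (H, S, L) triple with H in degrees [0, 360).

Hue: 22 − 329 = -307°, but |-307| > 180 so the shorter arc goes the other way: Δh = -307 + 360 = 53°.
H = 329 + 0.16 × (53) = 337.48 → 337°
S = 86 + 0.16 × (26 − 86) = 76.4 → 76%
L = 33 + 0.16 × (34 − 33) = 33.16 → 33%

(337, 76, 33)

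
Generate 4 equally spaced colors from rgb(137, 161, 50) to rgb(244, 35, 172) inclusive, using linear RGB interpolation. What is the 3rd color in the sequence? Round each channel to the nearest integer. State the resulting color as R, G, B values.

With 4 swatches and endpoints inclusive, swatch 3 sits at t = (3 − 1)/(4 − 1) = 2/3 ≈ 0.6667.
R = 137 + 0.6667 × (244 − 137) = 208.337 → 208
G = 161 + 0.6667 × (35 − 161) = 76.996 → 77
B = 50 + 0.6667 × (172 − 50) = 131.337 → 131

(208, 77, 131)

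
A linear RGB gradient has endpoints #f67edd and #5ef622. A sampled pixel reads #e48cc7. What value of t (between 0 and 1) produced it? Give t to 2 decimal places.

Invert the lerp on the B channel (largest span, 187): t = (199 − 221) / (34 − 221) = -22/-187 = 0.11765.
Check on R: (228 − 246)/(94 − 246) = 0.1184 ✓

0.12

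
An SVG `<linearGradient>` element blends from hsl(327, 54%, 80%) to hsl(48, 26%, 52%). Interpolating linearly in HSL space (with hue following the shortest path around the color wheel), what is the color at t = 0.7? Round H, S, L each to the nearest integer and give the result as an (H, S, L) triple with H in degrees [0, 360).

Hue: 48 − 327 = -279°, but |-279| > 180 so the shorter arc goes the other way: Δh = -279 + 360 = 81°.
H = 327 + 0.7 × (81) = 383.7 → 384 → 384 mod 360 = 24°
S = 54 + 0.7 × (26 − 54) = 34.4 → 34%
L = 80 + 0.7 × (52 − 80) = 60.4 → 60%

(24, 34, 60)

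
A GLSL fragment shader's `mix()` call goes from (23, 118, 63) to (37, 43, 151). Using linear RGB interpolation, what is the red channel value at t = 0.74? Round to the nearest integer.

33

R = 23 + 0.74 × (37 − 23) = 33.36 → 33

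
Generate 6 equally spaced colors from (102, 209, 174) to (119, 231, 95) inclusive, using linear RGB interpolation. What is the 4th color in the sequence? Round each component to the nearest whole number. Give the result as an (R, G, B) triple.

With 6 swatches and endpoints inclusive, swatch 4 sits at t = (4 − 1)/(6 − 1) = 3/5 ≈ 0.6.
R = 102 + 0.6 × (119 − 102) = 112.2 → 112
G = 209 + 0.6 × (231 − 209) = 222.2 → 222
B = 174 + 0.6 × (95 − 174) = 126.6 → 127

(112, 222, 127)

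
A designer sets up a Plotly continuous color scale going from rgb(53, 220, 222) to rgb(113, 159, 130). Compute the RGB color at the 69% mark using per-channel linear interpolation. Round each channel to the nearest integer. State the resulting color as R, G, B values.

69% corresponds to t = 0.69.
R = 53 + 0.69 × (113 − 53) = 53 + 0.69 × 60 = 94.4 → 94
G = 220 + 0.69 × (159 − 220) = 220 + 0.69 × -61 = 177.91 → 178
B = 222 + 0.69 × (130 − 222) = 222 + 0.69 × -92 = 158.52 → 159

(94, 178, 159)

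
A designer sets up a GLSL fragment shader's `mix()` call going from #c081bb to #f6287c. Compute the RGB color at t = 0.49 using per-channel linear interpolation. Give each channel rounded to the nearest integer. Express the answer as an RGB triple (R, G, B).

(218, 85, 156)

#c081bb → (192, 129, 187); #f6287c → (246, 40, 124).
R = 192 + 0.49 × (246 − 192) = 192 + 0.49 × 54 = 218.46 → 218
G = 129 + 0.49 × (40 − 129) = 129 + 0.49 × -89 = 85.39 → 85
B = 187 + 0.49 × (124 − 187) = 187 + 0.49 × -63 = 156.13 → 156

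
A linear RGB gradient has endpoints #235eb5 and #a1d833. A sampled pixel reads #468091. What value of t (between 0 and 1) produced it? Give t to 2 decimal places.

Invert the lerp on the B channel (largest span, 130): t = (145 − 181) / (51 − 181) = -36/-130 = 0.27692.
Check on R: (70 − 35)/(161 − 35) = 0.2778 ✓

0.28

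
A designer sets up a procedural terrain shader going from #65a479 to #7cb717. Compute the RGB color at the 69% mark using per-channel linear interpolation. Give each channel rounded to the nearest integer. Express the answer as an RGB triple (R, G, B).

#65a479 → (101, 164, 121); #7cb717 → (124, 183, 23).
69% corresponds to t = 0.69.
R = 101 + 0.69 × (124 − 101) = 101 + 0.69 × 23 = 116.87 → 117
G = 164 + 0.69 × (183 − 164) = 164 + 0.69 × 19 = 177.11 → 177
B = 121 + 0.69 × (23 − 121) = 121 + 0.69 × -98 = 53.38 → 53
So the blended color is (117, 177, 53), about #75b135.

(117, 177, 53)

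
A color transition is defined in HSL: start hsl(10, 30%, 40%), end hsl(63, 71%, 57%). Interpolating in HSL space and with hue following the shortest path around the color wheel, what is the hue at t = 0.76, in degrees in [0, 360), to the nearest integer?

50

Hue arc: Δh = 63 − 10 = 53° (|Δh| ≤ 180, already the shorter path).
H = 10 + 0.76 × (53) = 50.28 → 50°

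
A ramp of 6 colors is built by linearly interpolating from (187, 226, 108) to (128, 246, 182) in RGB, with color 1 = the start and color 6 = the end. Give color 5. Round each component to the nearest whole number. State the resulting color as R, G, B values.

With 6 swatches and endpoints inclusive, swatch 5 sits at t = (5 − 1)/(6 − 1) = 4/5 ≈ 0.8.
R = 187 + 0.8 × (128 − 187) = 139.8 → 140
G = 226 + 0.8 × (246 − 226) = 242 → 242
B = 108 + 0.8 × (182 − 108) = 167.2 → 167

(140, 242, 167)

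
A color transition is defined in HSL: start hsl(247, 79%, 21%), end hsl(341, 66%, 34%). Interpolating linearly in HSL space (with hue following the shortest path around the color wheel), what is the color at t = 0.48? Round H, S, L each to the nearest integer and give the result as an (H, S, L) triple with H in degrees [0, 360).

(292, 73, 27)

Hue arc: Δh = 341 − 247 = 94° (|Δh| ≤ 180, already the shorter path).
H = 247 + 0.48 × (94) = 292.12 → 292°
S = 79 + 0.48 × (66 − 79) = 72.76 → 73%
L = 21 + 0.48 × (34 − 21) = 27.24 → 27%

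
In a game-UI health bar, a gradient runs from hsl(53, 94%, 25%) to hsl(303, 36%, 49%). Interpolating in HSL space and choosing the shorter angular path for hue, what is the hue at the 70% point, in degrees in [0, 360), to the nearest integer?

336

Hue: 303 − 53 = 250°, but |250| > 180 so the shorter arc goes the other way: Δh = 250 − 360 = -110°.
H = 53 + 0.7 × (-110) = -24 → -24 → -24 mod 360 = 336°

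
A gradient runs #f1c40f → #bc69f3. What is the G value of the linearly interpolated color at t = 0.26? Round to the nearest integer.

G₁ = 196 (from #f1c40f), G₂ = 105 (from #bc69f3).
G = 196 + 0.26 × (105 − 196) = 172.34 → 172

172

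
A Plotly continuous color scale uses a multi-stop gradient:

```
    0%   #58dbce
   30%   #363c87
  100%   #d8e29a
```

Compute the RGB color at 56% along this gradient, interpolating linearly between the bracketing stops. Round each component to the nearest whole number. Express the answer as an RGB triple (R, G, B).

(114, 122, 142)

56% lies between the 30% and 100% stops, so the local fraction is t = (56 − 30)/(100 − 30) = 26/70 ≈ 0.3714.
#363c87 → (54, 60, 135); #d8e29a → (216, 226, 154).
R = 54 + 0.3714 × (216 − 54) = 114.167 → 114
G = 60 + 0.3714 × (226 − 60) = 121.652 → 122
B = 135 + 0.3714 × (154 − 135) = 142.057 → 142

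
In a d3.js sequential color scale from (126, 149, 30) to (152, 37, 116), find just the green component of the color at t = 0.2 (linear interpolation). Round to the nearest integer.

G = 149 + 0.2 × (37 − 149) = 126.6 → 127

127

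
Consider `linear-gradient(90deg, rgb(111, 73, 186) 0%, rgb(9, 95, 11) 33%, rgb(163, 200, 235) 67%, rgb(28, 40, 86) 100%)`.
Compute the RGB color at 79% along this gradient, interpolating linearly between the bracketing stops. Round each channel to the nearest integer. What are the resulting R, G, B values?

(114, 142, 181)

79% lies between the 67% and 100% stops, so the local fraction is t = (79 − 67)/(100 − 67) = 12/33 ≈ 0.3636.
R = 163 + 0.3636 × (28 − 163) = 113.914 → 114
G = 200 + 0.3636 × (40 − 200) = 141.824 → 142
B = 235 + 0.3636 × (86 − 235) = 180.824 → 181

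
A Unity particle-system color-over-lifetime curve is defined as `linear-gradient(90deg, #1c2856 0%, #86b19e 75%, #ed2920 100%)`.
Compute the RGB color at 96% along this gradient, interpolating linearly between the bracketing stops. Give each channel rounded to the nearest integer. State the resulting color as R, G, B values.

96% lies between the 75% and 100% stops, so the local fraction is t = (96 − 75)/(100 − 75) = 21/25 ≈ 0.84.
#86b19e → (134, 177, 158); #ed2920 → (237, 41, 32).
R = 134 + 0.84 × (237 − 134) = 220.52 → 221
G = 177 + 0.84 × (41 − 177) = 62.76 → 63
B = 158 + 0.84 × (32 − 158) = 52.16 → 52

(221, 63, 52)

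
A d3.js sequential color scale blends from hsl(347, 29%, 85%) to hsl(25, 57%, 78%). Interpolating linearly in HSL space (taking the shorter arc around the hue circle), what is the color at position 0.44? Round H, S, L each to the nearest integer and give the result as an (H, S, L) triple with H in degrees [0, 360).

Hue: 25 − 347 = -322°, but |-322| > 180 so the shorter arc goes the other way: Δh = -322 + 360 = 38°.
H = 347 + 0.44 × (38) = 363.72 → 364 → 364 mod 360 = 4°
S = 29 + 0.44 × (57 − 29) = 41.32 → 41%
L = 85 + 0.44 × (78 − 85) = 81.92 → 82%

(4, 41, 82)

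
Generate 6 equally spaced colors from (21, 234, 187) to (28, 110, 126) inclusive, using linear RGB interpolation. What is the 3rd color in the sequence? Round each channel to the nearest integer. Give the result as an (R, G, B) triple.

(24, 184, 163)

With 6 swatches and endpoints inclusive, swatch 3 sits at t = (3 − 1)/(6 − 1) = 2/5 ≈ 0.4.
R = 21 + 0.4 × (28 − 21) = 23.8 → 24
G = 234 + 0.4 × (110 − 234) = 184.4 → 184
B = 187 + 0.4 × (126 − 187) = 162.6 → 163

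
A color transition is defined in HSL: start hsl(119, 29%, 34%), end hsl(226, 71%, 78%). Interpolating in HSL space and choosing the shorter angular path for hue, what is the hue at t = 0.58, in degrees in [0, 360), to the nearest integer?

Hue arc: Δh = 226 − 119 = 107° (|Δh| ≤ 180, already the shorter path).
H = 119 + 0.58 × (107) = 181.06 → 181°

181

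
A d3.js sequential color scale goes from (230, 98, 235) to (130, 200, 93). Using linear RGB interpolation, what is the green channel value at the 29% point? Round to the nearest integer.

128

G = 98 + 0.29 × (200 − 98) = 127.58 → 128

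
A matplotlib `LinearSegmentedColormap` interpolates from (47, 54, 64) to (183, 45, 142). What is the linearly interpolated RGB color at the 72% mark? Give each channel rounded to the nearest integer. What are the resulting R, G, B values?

72% corresponds to t = 0.72.
R = 47 + 0.72 × (183 − 47) = 47 + 0.72 × 136 = 144.92 → 145
G = 54 + 0.72 × (45 − 54) = 54 + 0.72 × -9 = 47.52 → 48
B = 64 + 0.72 × (142 − 64) = 64 + 0.72 × 78 = 120.16 → 120
So the blended color is (145, 48, 120), about #913078.

(145, 48, 120)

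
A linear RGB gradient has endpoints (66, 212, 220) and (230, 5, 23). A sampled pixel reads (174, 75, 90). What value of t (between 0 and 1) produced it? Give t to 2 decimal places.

0.66

Invert the lerp on the G channel (largest span, 207): t = (75 − 212) / (5 − 212) = -137/-207 = 0.66184.
Check on R: (174 − 66)/(230 − 66) = 0.6585 ✓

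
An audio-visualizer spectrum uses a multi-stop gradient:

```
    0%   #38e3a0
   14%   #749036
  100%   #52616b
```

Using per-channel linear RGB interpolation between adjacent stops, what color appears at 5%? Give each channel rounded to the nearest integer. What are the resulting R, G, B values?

(77, 197, 122)

5% lies between the 0% and 14% stops, so the local fraction is t = (5 − 0)/(14 − 0) = 5/14 ≈ 0.3571.
#38e3a0 → (56, 227, 160); #749036 → (116, 144, 54).
R = 56 + 0.3571 × (116 − 56) = 77.426 → 77
G = 227 + 0.3571 × (144 − 227) = 197.361 → 197
B = 160 + 0.3571 × (54 − 160) = 122.147 → 122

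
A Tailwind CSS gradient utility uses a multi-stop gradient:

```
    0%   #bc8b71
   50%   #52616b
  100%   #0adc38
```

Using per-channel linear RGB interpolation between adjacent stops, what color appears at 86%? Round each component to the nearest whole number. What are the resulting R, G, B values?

(30, 186, 70)

86% lies between the 50% and 100% stops, so the local fraction is t = (86 − 50)/(100 − 50) = 36/50 ≈ 0.72.
#52616b → (82, 97, 107); #0adc38 → (10, 220, 56).
R = 82 + 0.72 × (10 − 82) = 30.16 → 30
G = 97 + 0.72 × (220 − 97) = 185.56 → 186
B = 107 + 0.72 × (56 − 107) = 70.28 → 70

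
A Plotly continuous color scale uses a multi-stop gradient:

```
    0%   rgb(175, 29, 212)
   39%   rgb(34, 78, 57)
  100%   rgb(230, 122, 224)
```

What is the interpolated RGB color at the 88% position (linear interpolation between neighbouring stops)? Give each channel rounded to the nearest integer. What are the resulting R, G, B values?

(191, 113, 191)

88% lies between the 39% and 100% stops, so the local fraction is t = (88 − 39)/(100 − 39) = 49/61 ≈ 0.8033.
R = 34 + 0.8033 × (230 − 34) = 191.447 → 191
G = 78 + 0.8033 × (122 − 78) = 113.345 → 113
B = 57 + 0.8033 × (224 − 57) = 191.151 → 191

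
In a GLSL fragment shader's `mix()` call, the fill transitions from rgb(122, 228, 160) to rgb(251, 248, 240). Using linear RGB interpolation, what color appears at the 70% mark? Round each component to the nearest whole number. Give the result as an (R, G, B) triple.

(212, 242, 216)

70% corresponds to t = 0.7.
R = 122 + 0.7 × (251 − 122) = 122 + 0.7 × 129 = 212.3 → 212
G = 228 + 0.7 × (248 − 228) = 228 + 0.7 × 20 = 242 → 242
B = 160 + 0.7 × (240 − 160) = 160 + 0.7 × 80 = 216 → 216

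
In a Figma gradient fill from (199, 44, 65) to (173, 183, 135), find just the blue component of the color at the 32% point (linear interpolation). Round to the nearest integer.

87

B = 65 + 0.32 × (135 − 65) = 87.4 → 87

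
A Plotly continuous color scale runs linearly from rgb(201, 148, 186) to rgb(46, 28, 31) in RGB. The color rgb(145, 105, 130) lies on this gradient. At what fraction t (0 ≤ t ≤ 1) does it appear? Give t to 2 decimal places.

0.36

Invert the lerp on the R channel (largest span, 155): t = (145 − 201) / (46 − 201) = -56/-155 = 0.36129.
Check on G: (105 − 148)/(28 − 148) = 0.3583 ✓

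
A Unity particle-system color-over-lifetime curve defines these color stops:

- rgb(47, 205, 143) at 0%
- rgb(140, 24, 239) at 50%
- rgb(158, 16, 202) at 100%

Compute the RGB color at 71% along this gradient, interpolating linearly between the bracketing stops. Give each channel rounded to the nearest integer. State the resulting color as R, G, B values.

71% lies between the 50% and 100% stops, so the local fraction is t = (71 − 50)/(100 − 50) = 21/50 ≈ 0.42.
R = 140 + 0.42 × (158 − 140) = 147.56 → 148
G = 24 + 0.42 × (16 − 24) = 20.64 → 21
B = 239 + 0.42 × (202 − 239) = 223.46 → 223

(148, 21, 223)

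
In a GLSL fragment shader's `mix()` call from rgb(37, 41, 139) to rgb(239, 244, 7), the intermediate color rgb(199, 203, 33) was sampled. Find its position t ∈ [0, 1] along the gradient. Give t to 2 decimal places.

0.80

Invert the lerp on the G channel (largest span, 203): t = (203 − 41) / (244 − 41) = 162/203 = 0.79803.
Check on R: (199 − 37)/(239 − 37) = 0.802 ✓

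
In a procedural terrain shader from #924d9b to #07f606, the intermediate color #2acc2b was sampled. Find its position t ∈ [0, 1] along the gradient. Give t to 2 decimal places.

Invert the lerp on the G channel (largest span, 169): t = (204 − 77) / (246 − 77) = 127/169 = 0.75148.
Check on R: (42 − 146)/(7 − 146) = 0.7482 ✓

0.75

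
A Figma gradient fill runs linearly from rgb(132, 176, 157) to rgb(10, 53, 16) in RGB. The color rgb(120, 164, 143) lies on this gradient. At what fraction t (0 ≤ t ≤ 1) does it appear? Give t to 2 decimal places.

Invert the lerp on the B channel (largest span, 141): t = (143 − 157) / (16 − 157) = -14/-141 = 0.099291.
Check on R: (120 − 132)/(10 − 132) = 0.09836 ✓

0.10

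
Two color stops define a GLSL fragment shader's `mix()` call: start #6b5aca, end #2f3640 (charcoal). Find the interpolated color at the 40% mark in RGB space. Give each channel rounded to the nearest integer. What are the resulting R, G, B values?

(83, 76, 147)

#6b5aca → (107, 90, 202); #2f3640 → (47, 54, 64).
40% corresponds to t = 0.4.
R = 107 + 0.4 × (47 − 107) = 107 + 0.4 × -60 = 83 → 83
G = 90 + 0.4 × (54 − 90) = 90 + 0.4 × -36 = 75.6 → 76
B = 202 + 0.4 × (64 − 202) = 202 + 0.4 × -138 = 146.8 → 147
So the blended color is (83, 76, 147), about #534c93.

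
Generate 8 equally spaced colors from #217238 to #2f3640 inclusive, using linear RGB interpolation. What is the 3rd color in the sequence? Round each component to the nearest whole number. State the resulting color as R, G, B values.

(37, 97, 58)

With 8 swatches and endpoints inclusive, swatch 3 sits at t = (3 − 1)/(8 − 1) = 2/7 ≈ 0.2857.
#217238 → (33, 114, 56); #2f3640 → (47, 54, 64).
R = 33 + 0.2857 × (47 − 33) = 37 → 37
G = 114 + 0.2857 × (54 − 114) = 96.858 → 97
B = 56 + 0.2857 × (64 − 56) = 58.286 → 58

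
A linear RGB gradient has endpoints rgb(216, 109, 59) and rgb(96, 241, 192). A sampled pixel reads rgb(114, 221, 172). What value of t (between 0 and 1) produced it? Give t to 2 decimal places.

Invert the lerp on the B channel (largest span, 133): t = (172 − 59) / (192 − 59) = 113/133 = 0.84962.
Check on R: (114 − 216)/(96 − 216) = 0.85 ✓

0.85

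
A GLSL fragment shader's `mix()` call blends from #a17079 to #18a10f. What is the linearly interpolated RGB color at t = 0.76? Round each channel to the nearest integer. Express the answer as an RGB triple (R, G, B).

#a17079 → (161, 112, 121); #18a10f → (24, 161, 15).
R = 161 + 0.76 × (24 − 161) = 161 + 0.76 × -137 = 56.88 → 57
G = 112 + 0.76 × (161 − 112) = 112 + 0.76 × 49 = 149.24 → 149
B = 121 + 0.76 × (15 − 121) = 121 + 0.76 × -106 = 40.44 → 40
So the blended color is (57, 149, 40), about #399528.

(57, 149, 40)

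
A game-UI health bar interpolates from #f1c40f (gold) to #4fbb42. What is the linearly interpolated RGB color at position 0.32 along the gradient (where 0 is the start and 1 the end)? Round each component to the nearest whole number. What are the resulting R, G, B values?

(189, 193, 31)

#f1c40f → (241, 196, 15); #4fbb42 → (79, 187, 66).
R = 241 + 0.32 × (79 − 241) = 241 + 0.32 × -162 = 189.16 → 189
G = 196 + 0.32 × (187 − 196) = 196 + 0.32 × -9 = 193.12 → 193
B = 15 + 0.32 × (66 − 15) = 15 + 0.32 × 51 = 31.32 → 31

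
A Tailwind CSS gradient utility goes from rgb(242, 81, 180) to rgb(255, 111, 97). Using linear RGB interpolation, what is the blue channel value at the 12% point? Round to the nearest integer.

B = 180 + 0.12 × (97 − 180) = 170.04 → 170

170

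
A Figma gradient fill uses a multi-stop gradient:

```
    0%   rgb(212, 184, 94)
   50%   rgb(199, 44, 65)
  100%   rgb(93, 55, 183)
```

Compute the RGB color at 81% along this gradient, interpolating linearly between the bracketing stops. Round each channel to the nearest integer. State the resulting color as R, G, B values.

81% lies between the 50% and 100% stops, so the local fraction is t = (81 − 50)/(100 − 50) = 31/50 ≈ 0.62.
R = 199 + 0.62 × (93 − 199) = 133.28 → 133
G = 44 + 0.62 × (55 − 44) = 50.82 → 51
B = 65 + 0.62 × (183 − 65) = 138.16 → 138

(133, 51, 138)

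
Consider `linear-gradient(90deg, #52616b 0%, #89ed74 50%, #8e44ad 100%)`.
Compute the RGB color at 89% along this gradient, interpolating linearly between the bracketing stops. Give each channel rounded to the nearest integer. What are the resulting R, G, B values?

(141, 105, 160)

89% lies between the 50% and 100% stops, so the local fraction is t = (89 − 50)/(100 − 50) = 39/50 ≈ 0.78.
#89ed74 → (137, 237, 116); #8e44ad → (142, 68, 173).
R = 137 + 0.78 × (142 − 137) = 140.9 → 141
G = 237 + 0.78 × (68 − 237) = 105.18 → 105
B = 116 + 0.78 × (173 − 116) = 160.46 → 160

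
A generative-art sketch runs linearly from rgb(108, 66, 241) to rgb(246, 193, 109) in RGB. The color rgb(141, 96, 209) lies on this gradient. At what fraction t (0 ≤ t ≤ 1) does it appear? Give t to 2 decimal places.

Invert the lerp on the R channel (largest span, 138): t = (141 − 108) / (246 − 108) = 33/138 = 0.23913.
Check on G: (96 − 66)/(193 − 66) = 0.2362 ✓

0.24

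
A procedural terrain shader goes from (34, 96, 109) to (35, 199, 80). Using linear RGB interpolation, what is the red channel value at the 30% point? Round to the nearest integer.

34

R = 34 + 0.3 × (35 − 34) = 34.3 → 34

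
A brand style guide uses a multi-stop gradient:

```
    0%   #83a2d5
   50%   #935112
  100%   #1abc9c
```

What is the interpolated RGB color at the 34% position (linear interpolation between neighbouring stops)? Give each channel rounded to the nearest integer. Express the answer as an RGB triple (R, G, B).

34% lies between the 0% and 50% stops, so the local fraction is t = (34 − 0)/(50 − 0) = 34/50 ≈ 0.68.
#83a2d5 → (131, 162, 213); #935112 → (147, 81, 18).
R = 131 + 0.68 × (147 − 131) = 141.88 → 142
G = 162 + 0.68 × (81 − 162) = 106.92 → 107
B = 213 + 0.68 × (18 − 213) = 80.4 → 80

(142, 107, 80)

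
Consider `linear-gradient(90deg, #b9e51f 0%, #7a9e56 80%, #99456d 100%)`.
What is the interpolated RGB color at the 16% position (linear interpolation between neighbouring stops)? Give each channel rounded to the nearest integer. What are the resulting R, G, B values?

16% lies between the 0% and 80% stops, so the local fraction is t = (16 − 0)/(80 − 0) = 16/80 ≈ 0.2.
#b9e51f → (185, 229, 31); #7a9e56 → (122, 158, 86).
R = 185 + 0.2 × (122 − 185) = 172.4 → 172
G = 229 + 0.2 × (158 − 229) = 214.8 → 215
B = 31 + 0.2 × (86 − 31) = 42 → 42

(172, 215, 42)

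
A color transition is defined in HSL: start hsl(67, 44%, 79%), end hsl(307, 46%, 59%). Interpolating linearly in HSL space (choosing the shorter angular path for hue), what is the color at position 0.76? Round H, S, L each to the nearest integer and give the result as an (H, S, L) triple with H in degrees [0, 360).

(336, 46, 64)

Hue: 307 − 67 = 240°, but |240| > 180 so the shorter arc goes the other way: Δh = 240 − 360 = -120°.
H = 67 + 0.76 × (-120) = -24.2 → -24 → -24 mod 360 = 336°
S = 44 + 0.76 × (46 − 44) = 45.52 → 46%
L = 79 + 0.76 × (59 − 79) = 63.8 → 64%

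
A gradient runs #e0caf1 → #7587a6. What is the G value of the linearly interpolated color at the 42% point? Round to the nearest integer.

174

G₁ = 202 (from #e0caf1), G₂ = 135 (from #7587a6).
G = 202 + 0.42 × (135 − 202) = 173.86 → 174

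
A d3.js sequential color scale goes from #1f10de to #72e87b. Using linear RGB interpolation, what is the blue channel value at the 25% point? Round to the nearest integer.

B₁ = 222 (from #1f10de), B₂ = 123 (from #72e87b).
B = 222 + 0.25 × (123 − 222) = 197.25 → 197

197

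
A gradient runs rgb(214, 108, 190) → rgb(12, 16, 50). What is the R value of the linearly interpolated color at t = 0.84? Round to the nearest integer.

R = 214 + 0.84 × (12 − 214) = 44.32 → 44

44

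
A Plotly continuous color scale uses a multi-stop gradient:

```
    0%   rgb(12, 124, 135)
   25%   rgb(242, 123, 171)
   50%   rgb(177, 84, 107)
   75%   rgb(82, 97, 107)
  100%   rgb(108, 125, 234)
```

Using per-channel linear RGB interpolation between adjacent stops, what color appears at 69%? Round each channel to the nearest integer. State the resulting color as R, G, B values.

(105, 94, 107)

69% lies between the 50% and 75% stops, so the local fraction is t = (69 − 50)/(75 − 50) = 19/25 ≈ 0.76.
R = 177 + 0.76 × (82 − 177) = 104.8 → 105
G = 84 + 0.76 × (97 − 84) = 93.88 → 94
B = 107 + 0.76 × (107 − 107) = 107 → 107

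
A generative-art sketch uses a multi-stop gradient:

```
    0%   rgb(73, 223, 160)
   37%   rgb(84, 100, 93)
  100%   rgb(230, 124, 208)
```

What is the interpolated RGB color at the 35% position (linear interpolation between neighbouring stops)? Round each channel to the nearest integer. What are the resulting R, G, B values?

(83, 107, 97)

35% lies between the 0% and 37% stops, so the local fraction is t = (35 − 0)/(37 − 0) = 35/37 ≈ 0.9459.
R = 73 + 0.9459 × (84 − 73) = 83.405 → 83
G = 223 + 0.9459 × (100 − 223) = 106.654 → 107
B = 160 + 0.9459 × (93 − 160) = 96.625 → 97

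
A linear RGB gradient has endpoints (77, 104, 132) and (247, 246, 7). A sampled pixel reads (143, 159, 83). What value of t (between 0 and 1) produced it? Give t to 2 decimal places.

0.39

Invert the lerp on the R channel (largest span, 170): t = (143 − 77) / (247 − 77) = 66/170 = 0.38824.
Check on G: (159 − 104)/(246 − 104) = 0.3873 ✓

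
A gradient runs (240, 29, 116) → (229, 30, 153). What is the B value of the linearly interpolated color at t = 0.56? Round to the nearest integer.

B = 116 + 0.56 × (153 − 116) = 136.72 → 137

137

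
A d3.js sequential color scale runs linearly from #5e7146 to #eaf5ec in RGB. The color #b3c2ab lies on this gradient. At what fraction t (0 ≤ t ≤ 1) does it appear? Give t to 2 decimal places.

Invert the lerp on the B channel (largest span, 166): t = (171 − 70) / (236 − 70) = 101/166 = 0.60843.
Check on R: (179 − 94)/(234 − 94) = 0.6071 ✓

0.61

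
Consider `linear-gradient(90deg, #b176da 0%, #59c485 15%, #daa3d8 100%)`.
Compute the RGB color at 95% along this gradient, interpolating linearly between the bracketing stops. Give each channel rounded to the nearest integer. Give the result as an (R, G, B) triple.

95% lies between the 15% and 100% stops, so the local fraction is t = (95 − 15)/(100 − 15) = 80/85 ≈ 0.9412.
#59c485 → (89, 196, 133); #daa3d8 → (218, 163, 216).
R = 89 + 0.9412 × (218 − 89) = 210.415 → 210
G = 196 + 0.9412 × (163 − 196) = 164.94 → 165
B = 133 + 0.9412 × (216 − 133) = 211.12 → 211

(210, 165, 211)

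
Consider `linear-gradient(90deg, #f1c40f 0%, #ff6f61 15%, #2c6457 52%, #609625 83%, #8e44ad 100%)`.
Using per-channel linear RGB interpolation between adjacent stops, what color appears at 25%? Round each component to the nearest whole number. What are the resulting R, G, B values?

(198, 108, 94)

25% lies between the 15% and 52% stops, so the local fraction is t = (25 − 15)/(52 − 15) = 10/37 ≈ 0.2703.
#ff6f61 → (255, 111, 97); #2c6457 → (44, 100, 87).
R = 255 + 0.2703 × (44 − 255) = 197.967 → 198
G = 111 + 0.2703 × (100 − 111) = 108.027 → 108
B = 97 + 0.2703 × (87 − 97) = 94.297 → 94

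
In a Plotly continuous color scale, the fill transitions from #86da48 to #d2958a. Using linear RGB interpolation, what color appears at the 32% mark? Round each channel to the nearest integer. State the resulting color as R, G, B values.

(158, 196, 93)

#86da48 → (134, 218, 72); #d2958a → (210, 149, 138).
32% corresponds to t = 0.32.
R = 134 + 0.32 × (210 − 134) = 134 + 0.32 × 76 = 158.32 → 158
G = 218 + 0.32 × (149 − 218) = 218 + 0.32 × -69 = 195.92 → 196
B = 72 + 0.32 × (138 − 72) = 72 + 0.32 × 66 = 93.12 → 93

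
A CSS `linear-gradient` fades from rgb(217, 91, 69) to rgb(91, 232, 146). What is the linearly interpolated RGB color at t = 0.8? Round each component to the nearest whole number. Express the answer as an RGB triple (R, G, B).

R = 217 + 0.8 × (91 − 217) = 217 + 0.8 × -126 = 116.2 → 116
G = 91 + 0.8 × (232 − 91) = 91 + 0.8 × 141 = 203.8 → 204
B = 69 + 0.8 × (146 − 69) = 69 + 0.8 × 77 = 130.6 → 131

(116, 204, 131)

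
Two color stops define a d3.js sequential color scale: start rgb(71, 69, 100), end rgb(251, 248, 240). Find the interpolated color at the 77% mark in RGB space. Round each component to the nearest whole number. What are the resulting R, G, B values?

77% corresponds to t = 0.77.
R = 71 + 0.77 × (251 − 71) = 71 + 0.77 × 180 = 209.6 → 210
G = 69 + 0.77 × (248 − 69) = 69 + 0.77 × 179 = 206.83 → 207
B = 100 + 0.77 × (240 − 100) = 100 + 0.77 × 140 = 207.8 → 208
So the blended color is (210, 207, 208), about #d2cfd0.

(210, 207, 208)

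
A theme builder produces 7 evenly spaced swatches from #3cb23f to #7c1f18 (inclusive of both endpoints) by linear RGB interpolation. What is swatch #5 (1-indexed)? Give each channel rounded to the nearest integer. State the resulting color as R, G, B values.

(103, 80, 37)

With 7 swatches and endpoints inclusive, swatch 5 sits at t = (5 − 1)/(7 − 1) = 4/6 ≈ 0.6667.
#3cb23f → (60, 178, 63); #7c1f18 → (124, 31, 24).
R = 60 + 0.6667 × (124 − 60) = 102.669 → 103
G = 178 + 0.6667 × (31 − 178) = 79.995 → 80
B = 63 + 0.6667 × (24 − 63) = 36.999 → 37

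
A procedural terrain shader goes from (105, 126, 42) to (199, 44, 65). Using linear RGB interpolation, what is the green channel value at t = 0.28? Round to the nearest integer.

G = 126 + 0.28 × (44 − 126) = 103.04 → 103

103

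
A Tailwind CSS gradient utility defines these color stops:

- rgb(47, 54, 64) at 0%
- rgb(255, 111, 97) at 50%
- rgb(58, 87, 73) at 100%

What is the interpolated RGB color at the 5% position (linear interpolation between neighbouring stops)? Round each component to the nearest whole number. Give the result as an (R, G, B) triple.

(68, 60, 67)

5% lies between the 0% and 50% stops, so the local fraction is t = (5 − 0)/(50 − 0) = 5/50 ≈ 0.1.
R = 47 + 0.1 × (255 − 47) = 67.8 → 68
G = 54 + 0.1 × (111 − 54) = 59.7 → 60
B = 64 + 0.1 × (97 − 64) = 67.3 → 67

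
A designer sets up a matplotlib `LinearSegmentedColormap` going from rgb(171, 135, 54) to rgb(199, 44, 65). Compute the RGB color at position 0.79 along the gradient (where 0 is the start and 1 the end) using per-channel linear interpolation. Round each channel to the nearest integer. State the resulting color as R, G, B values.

R = 171 + 0.79 × (199 − 171) = 171 + 0.79 × 28 = 193.12 → 193
G = 135 + 0.79 × (44 − 135) = 135 + 0.79 × -91 = 63.11 → 63
B = 54 + 0.79 × (65 − 54) = 54 + 0.79 × 11 = 62.69 → 63
So the blended color is (193, 63, 63), about #c13f3f.

(193, 63, 63)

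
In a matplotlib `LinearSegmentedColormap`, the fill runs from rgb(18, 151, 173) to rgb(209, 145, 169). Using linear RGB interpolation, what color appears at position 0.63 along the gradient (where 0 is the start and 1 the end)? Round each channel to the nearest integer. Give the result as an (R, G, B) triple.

R = 18 + 0.63 × (209 − 18) = 18 + 0.63 × 191 = 138.33 → 138
G = 151 + 0.63 × (145 − 151) = 151 + 0.63 × -6 = 147.22 → 147
B = 173 + 0.63 × (169 − 173) = 173 + 0.63 × -4 = 170.48 → 170
So the blended color is (138, 147, 170), about #8a93aa.

(138, 147, 170)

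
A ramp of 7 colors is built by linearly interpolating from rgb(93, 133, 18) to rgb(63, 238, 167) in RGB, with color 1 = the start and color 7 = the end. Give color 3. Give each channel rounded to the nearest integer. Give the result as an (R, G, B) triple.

(83, 168, 68)

With 7 swatches and endpoints inclusive, swatch 3 sits at t = (3 − 1)/(7 − 1) = 2/6 ≈ 0.3333.
R = 93 + 0.3333 × (63 − 93) = 83.001 → 83
G = 133 + 0.3333 × (238 − 133) = 167.996 → 168
B = 18 + 0.3333 × (167 − 18) = 67.662 → 68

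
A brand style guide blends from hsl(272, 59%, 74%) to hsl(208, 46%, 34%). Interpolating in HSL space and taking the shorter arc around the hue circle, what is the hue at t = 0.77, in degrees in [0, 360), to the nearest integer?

Hue arc: Δh = 208 − 272 = -64° (|Δh| ≤ 180, already the shorter path).
H = 272 + 0.77 × (-64) = 222.72 → 223°

223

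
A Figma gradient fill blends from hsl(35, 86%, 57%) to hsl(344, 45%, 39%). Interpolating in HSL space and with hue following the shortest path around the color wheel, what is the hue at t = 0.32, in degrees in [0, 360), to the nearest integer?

19

Hue: 344 − 35 = 309°, but |309| > 180 so the shorter arc goes the other way: Δh = 309 − 360 = -51°.
H = 35 + 0.32 × (-51) = 18.68 → 19°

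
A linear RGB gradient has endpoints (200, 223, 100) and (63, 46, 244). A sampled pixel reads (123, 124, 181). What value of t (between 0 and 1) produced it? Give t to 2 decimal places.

0.56

Invert the lerp on the G channel (largest span, 177): t = (124 − 223) / (46 − 223) = -99/-177 = 0.55932.
Check on R: (123 − 200)/(63 − 200) = 0.562 ✓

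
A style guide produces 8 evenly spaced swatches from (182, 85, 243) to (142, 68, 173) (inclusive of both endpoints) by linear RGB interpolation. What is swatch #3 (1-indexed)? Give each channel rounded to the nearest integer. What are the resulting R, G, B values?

(171, 80, 223)

With 8 swatches and endpoints inclusive, swatch 3 sits at t = (3 − 1)/(8 − 1) = 2/7 ≈ 0.2857.
R = 182 + 0.2857 × (142 − 182) = 170.572 → 171
G = 85 + 0.2857 × (68 − 85) = 80.143 → 80
B = 243 + 0.2857 × (173 − 243) = 223.001 → 223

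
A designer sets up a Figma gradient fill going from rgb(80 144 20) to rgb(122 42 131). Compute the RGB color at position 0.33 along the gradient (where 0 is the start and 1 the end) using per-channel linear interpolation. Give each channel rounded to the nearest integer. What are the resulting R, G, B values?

R = 80 + 0.33 × (122 − 80) = 80 + 0.33 × 42 = 93.86 → 94
G = 144 + 0.33 × (42 − 144) = 144 + 0.33 × -102 = 110.34 → 110
B = 20 + 0.33 × (131 − 20) = 20 + 0.33 × 111 = 56.63 → 57
So the blended color is (94, 110, 57), about #5e6e39.

(94, 110, 57)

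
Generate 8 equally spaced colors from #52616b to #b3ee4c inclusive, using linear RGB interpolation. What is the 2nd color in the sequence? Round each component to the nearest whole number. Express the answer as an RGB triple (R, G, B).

(96, 117, 103)

With 8 swatches and endpoints inclusive, swatch 2 sits at t = (2 − 1)/(8 − 1) = 1/7 ≈ 0.1429.
#52616b → (82, 97, 107); #b3ee4c → (179, 238, 76).
R = 82 + 0.1429 × (179 − 82) = 95.861 → 96
G = 97 + 0.1429 × (238 − 97) = 117.149 → 117
B = 107 + 0.1429 × (76 − 107) = 102.57 → 103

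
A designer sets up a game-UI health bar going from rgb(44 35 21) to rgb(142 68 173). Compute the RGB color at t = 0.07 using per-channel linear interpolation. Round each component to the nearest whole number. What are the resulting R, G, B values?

(51, 37, 32)

R = 44 + 0.07 × (142 − 44) = 44 + 0.07 × 98 = 50.86 → 51
G = 35 + 0.07 × (68 − 35) = 35 + 0.07 × 33 = 37.31 → 37
B = 21 + 0.07 × (173 − 21) = 21 + 0.07 × 152 = 31.64 → 32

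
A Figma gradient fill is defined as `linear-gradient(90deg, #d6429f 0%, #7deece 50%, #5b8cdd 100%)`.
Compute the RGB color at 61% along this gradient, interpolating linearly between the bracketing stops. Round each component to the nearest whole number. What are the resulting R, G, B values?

(118, 216, 209)

61% lies between the 50% and 100% stops, so the local fraction is t = (61 − 50)/(100 − 50) = 11/50 ≈ 0.22.
#7deece → (125, 238, 206); #5b8cdd → (91, 140, 221).
R = 125 + 0.22 × (91 − 125) = 117.52 → 118
G = 238 + 0.22 × (140 − 238) = 216.44 → 216
B = 206 + 0.22 × (221 − 206) = 209.3 → 209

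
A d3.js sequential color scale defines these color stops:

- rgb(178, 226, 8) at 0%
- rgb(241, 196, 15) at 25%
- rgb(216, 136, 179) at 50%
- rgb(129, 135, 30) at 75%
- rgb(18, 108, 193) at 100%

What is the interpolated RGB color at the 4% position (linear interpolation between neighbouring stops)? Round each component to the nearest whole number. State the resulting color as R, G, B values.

(188, 221, 9)

4% lies between the 0% and 25% stops, so the local fraction is t = (4 − 0)/(25 − 0) = 4/25 ≈ 0.16.
R = 178 + 0.16 × (241 − 178) = 188.08 → 188
G = 226 + 0.16 × (196 − 226) = 221.2 → 221
B = 8 + 0.16 × (15 − 8) = 9.12 → 9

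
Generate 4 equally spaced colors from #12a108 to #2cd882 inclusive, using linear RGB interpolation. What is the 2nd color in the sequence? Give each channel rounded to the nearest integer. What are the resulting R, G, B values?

(27, 179, 49)

With 4 swatches and endpoints inclusive, swatch 2 sits at t = (2 − 1)/(4 − 1) = 1/3 ≈ 0.3333.
#12a108 → (18, 161, 8); #2cd882 → (44, 216, 130).
R = 18 + 0.3333 × (44 − 18) = 26.666 → 27
G = 161 + 0.3333 × (216 − 161) = 179.332 → 179
B = 8 + 0.3333 × (130 − 8) = 48.663 → 49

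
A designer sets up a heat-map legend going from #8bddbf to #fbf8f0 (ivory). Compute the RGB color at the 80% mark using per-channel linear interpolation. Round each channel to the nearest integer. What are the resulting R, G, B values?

(229, 243, 230)

#8bddbf → (139, 221, 191); #fbf8f0 → (251, 248, 240).
80% corresponds to t = 0.8.
R = 139 + 0.8 × (251 − 139) = 139 + 0.8 × 112 = 228.6 → 229
G = 221 + 0.8 × (248 − 221) = 221 + 0.8 × 27 = 242.6 → 243
B = 191 + 0.8 × (240 − 191) = 191 + 0.8 × 49 = 230.2 → 230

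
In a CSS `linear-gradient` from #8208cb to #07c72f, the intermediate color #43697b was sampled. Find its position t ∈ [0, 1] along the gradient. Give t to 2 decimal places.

0.51

Invert the lerp on the G channel (largest span, 191): t = (105 − 8) / (199 − 8) = 97/191 = 0.50785.
Check on R: (67 − 130)/(7 − 130) = 0.5122 ✓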